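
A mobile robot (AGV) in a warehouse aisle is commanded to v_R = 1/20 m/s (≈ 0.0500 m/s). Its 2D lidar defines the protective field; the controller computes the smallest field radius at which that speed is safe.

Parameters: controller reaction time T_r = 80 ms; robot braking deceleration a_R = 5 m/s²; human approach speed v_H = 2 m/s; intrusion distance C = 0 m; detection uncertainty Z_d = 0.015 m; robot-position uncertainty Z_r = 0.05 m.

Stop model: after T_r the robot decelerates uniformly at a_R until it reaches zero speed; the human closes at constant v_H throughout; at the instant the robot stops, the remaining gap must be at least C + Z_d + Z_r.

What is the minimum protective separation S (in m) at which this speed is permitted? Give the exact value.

stop time T_s = (1/20)/5 = 0.0100 s
robot in T_r: 0.0500·0.0800 = 0.0040 m
braking distance = 0.0500²/(2·5.0000) = 0.0003 m
human over T_r+T_s: 2.0000·(0.0800+0.0100) = 0.1800 m
residual clearance needed = 0.0000+0.0150+0.0500 = 0.0650 m
S_min ≈ 0.0040+0.0003+0.1800+0.0650  ⇒  S_min = 997/4000 m

S_min = 997/4000 m = 0.2492 m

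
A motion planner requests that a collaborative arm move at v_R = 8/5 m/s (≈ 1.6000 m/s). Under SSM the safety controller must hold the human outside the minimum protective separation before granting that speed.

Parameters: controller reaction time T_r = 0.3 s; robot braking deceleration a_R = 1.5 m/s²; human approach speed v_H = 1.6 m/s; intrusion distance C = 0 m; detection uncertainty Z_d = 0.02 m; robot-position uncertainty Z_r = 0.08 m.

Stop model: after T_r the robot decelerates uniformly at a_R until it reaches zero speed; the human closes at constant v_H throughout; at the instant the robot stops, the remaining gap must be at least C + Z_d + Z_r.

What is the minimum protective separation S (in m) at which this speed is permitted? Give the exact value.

braking lasts T_s = (8/5)/(3/2) = 1.0667 s
robot covers v_R·T_r = 1.6000·0.3000 = 0.4800 m before braking
robot covers 1.6000·1.0667 − ½·1.5000·1.0667² = 0.8533 m while stopping
person approaches 1.6000·(0.3000+1.0667) = 2.1867 m
residual clearance needed = 0.0000+0.0200+0.0800 = 0.1000 m
S_min ≈ 0.4800+0.8533+2.1867+0.1000  ⇒  S_min = 181/50 m

S_min = 181/50 m = 3.6200 m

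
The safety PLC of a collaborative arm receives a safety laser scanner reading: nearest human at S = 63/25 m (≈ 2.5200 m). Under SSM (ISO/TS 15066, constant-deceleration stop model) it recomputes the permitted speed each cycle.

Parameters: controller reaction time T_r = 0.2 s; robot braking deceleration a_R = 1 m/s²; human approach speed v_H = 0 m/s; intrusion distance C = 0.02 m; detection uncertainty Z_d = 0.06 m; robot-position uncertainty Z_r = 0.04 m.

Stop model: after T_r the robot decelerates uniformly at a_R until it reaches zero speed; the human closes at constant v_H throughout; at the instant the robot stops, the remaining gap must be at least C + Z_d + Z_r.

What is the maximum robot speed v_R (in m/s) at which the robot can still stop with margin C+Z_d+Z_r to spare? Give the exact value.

v_R_max = 2 m/s = 2.0000 m/s

quadratic (1/2)·v² + (1/5)·v + (-12/5) = 0
  disc = (1/5)² − 4·(1/2)·(-12/5) = 121/25 ; √disc = 11/5
  v_R = (−(1/5) + 11/5) / (2·(1/2)) = 2 m/s
check:
braking lasts T_s = 2/1 = 2.0000 s
robot in T_r: 2.0000·0.2000 = 0.4000 m
braking distance = 2.0000²/(2·1.0000) = 2.0000 m
human closes 0.0000·2.2000 = 0.0000 m
residual clearance needed = 0.0200+0.0600+0.0400 = 0.1200 m
sum ≈ 0.4000+2.0000+0.0000+0.1200 ≈ 2.5200 m = S ✓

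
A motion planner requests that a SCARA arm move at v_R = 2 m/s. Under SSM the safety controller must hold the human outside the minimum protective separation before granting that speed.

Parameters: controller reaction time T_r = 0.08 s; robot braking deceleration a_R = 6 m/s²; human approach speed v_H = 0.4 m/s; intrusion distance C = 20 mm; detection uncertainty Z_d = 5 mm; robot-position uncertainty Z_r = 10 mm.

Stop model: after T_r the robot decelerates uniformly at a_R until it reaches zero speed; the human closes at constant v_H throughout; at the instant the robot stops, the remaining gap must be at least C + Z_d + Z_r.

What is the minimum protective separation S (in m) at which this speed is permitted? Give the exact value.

S_min = 2081/3000 m = 0.6937 m

T_s = v_R/a_R = 2/6 = 0.3333 s
robot covers v_R·T_r = 2.0000·0.0800 = 0.1600 m before braking
braking distance = 2.0000²/(2·6.0000) = 0.3333 m
human over T_r+T_s: 0.4000·(0.0800+0.3333) = 0.1653 m
margins: 0.0200+0.0050+0.0100 = 0.0350 m
S_min ≈ 0.1600+0.3333+0.1653+0.0350  ⇒  S_min = 2081/3000 m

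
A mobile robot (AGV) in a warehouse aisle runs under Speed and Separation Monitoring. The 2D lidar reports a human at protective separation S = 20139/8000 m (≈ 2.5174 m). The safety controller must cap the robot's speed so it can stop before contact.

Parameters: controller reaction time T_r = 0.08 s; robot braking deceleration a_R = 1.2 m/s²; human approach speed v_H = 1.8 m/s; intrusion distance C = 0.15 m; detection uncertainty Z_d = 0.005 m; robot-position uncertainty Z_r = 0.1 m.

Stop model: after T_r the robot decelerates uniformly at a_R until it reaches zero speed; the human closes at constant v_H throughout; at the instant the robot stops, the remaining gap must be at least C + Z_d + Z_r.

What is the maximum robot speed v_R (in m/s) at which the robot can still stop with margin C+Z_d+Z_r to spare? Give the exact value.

quadratic (5/12)·v² + (79/50)·v + (-16947/8000) = 0
  disc = (79/50)² − 4·(5/12)·(-16947/8000) = 241081/40000 ; √disc = 491/200
  v_R = (−(79/50) + 491/200) / (2·(5/12)) = 21/20 m/s
check:
stop time T_s = (21/20)/(6/5) = 0.8750 s
robot in T_r: 1.0500·0.0800 = 0.0840 m
robot covers 1.0500·0.8750 − ½·1.2000·0.8750² = 0.4594 m while stopping
human closes 1.8000·0.9550 = 1.7190 m
C+Z_d+Z_r = 0.1500+0.0050+0.1000 = 0.2550 m
sum ≈ 0.0840+0.4594+1.7190+0.2550 ≈ 2.5174 m = S ✓

v_R_max = 21/20 m/s = 1.0500 m/s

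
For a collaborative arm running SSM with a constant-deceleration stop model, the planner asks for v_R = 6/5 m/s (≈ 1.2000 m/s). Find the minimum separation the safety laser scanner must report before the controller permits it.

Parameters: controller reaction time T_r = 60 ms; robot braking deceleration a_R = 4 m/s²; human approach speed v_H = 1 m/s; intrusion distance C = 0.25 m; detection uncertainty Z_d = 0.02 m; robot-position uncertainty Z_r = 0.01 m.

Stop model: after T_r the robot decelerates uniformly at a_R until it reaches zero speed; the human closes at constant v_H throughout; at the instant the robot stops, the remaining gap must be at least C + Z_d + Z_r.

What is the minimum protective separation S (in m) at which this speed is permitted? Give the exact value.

stop time T_s = (6/5)/4 = 0.3000 s
robot covers v_R·T_r = 1.2000·0.0600 = 0.0720 m before braking
braking distance = 1.2000²/(2·4.0000) = 0.1800 m
person approaches 1.0000·(0.0600+0.3000) = 0.3600 m
C+Z_d+Z_r = 0.2500+0.0200+0.0100 = 0.2800 m
S_min ≈ 0.0720+0.1800+0.3600+0.2800  ⇒  S_min = 223/250 m

S_min = 223/250 m = 0.8920 m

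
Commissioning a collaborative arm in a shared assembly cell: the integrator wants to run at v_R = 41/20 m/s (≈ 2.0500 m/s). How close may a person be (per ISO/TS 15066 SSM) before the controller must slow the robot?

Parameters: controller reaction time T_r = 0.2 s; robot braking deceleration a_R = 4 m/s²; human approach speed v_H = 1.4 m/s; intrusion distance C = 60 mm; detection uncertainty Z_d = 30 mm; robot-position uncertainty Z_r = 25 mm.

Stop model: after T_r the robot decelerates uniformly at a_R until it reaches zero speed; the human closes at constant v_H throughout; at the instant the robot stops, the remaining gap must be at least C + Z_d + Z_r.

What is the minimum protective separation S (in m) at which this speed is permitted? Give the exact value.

stop time T_s = (41/20)/4 = 0.5125 s
robot in T_r: 2.0500·0.2000 = 0.4100 m
robot covers 2.0500·0.5125 − ½·4.0000·0.5125² = 0.5253 m while stopping
person approaches 1.4000·(0.2000+0.5125) = 0.9975 m
C+Z_d+Z_r = 0.0600+0.0300+0.0250 = 0.1150 m
S_min ≈ 0.4100+0.5253+0.9975+0.1150  ⇒  S_min = 6553/3200 m

S_min = 6553/3200 m = 2.0478 m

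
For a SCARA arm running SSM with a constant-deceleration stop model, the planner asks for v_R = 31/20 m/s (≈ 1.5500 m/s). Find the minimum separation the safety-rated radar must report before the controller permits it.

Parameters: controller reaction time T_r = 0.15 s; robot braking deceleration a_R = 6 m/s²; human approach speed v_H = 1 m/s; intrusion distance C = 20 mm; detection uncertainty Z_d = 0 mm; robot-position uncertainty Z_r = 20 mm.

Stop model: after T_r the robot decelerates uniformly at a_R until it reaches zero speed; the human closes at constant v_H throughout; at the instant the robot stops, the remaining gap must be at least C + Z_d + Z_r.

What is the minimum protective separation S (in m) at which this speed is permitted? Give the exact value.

T_s = v_R/a_R = (31/20)/6 = 0.2583 s
robot in T_r: 1.5500·0.1500 = 0.2325 m
robot under decel: 1.5500²/(2·6.0000) = 0.2002 m
human closes 1.0000·0.4083 = 0.4083 m
residual clearance needed = 0.0200+0.0000+0.0200 = 0.0400 m
S_min ≈ 0.2325+0.2002+0.4083+0.0400  ⇒  S_min = 4229/4800 m

S_min = 4229/4800 m = 0.8810 m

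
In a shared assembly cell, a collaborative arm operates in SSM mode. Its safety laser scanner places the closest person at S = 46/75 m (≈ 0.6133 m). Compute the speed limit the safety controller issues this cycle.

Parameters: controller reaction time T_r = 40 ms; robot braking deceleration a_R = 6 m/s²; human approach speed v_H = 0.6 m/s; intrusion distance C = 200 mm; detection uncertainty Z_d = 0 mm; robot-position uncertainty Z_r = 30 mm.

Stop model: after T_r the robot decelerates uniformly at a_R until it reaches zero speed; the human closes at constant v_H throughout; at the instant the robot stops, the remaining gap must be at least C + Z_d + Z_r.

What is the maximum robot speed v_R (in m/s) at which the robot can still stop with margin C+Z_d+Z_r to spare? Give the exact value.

v_R_max = 7/5 m/s = 1.4000 m/s

collect terms ⇒ (1/12)·v_R² + (7/50)·v_R + (-539/1500) = 0
  disc = (7/50)² − 4·(1/12)·(-539/1500) = 784/5625 ; √disc = 28/75
  v_R = (−(7/50) + 28/75) / (2·(1/12)) = 7/5 m/s
check:
T_s = v_R/a_R = (7/5)/6 = 0.2333 s
robot covers v_R·T_r = 1.4000·0.0400 = 0.0560 m before braking
braking distance = 1.4000²/(2·6.0000) = 0.1633 m
human over T_r+T_s: 0.6000·(0.0400+0.2333) = 0.1640 m
margins: 0.2000+0.0000+0.0300 = 0.2300 m
sum ≈ 0.0560+0.1633+0.1640+0.2300 ≈ 0.6133 m = S ✓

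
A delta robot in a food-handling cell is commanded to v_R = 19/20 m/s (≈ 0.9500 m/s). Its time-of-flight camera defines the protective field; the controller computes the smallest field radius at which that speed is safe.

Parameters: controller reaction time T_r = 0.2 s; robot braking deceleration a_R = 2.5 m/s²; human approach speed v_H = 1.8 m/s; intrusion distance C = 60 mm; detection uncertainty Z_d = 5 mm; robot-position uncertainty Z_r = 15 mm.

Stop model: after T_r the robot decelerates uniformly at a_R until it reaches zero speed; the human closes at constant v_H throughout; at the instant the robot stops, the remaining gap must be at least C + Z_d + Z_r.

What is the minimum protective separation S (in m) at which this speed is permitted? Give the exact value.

S_min = 2989/2000 m = 1.4945 m

braking lasts T_s = (19/20)/(5/2) = 0.3800 s
robot covers v_R·T_r = 0.9500·0.2000 = 0.1900 m before braking
braking distance = 0.9500²/(2·2.5000) = 0.1805 m
human over T_r+T_s: 1.8000·(0.2000+0.3800) = 1.0440 m
C+Z_d+Z_r = 0.0600+0.0050+0.0150 = 0.0800 m
S_min ≈ 0.1900+0.1805+1.0440+0.0800  ⇒  S_min = 2989/2000 m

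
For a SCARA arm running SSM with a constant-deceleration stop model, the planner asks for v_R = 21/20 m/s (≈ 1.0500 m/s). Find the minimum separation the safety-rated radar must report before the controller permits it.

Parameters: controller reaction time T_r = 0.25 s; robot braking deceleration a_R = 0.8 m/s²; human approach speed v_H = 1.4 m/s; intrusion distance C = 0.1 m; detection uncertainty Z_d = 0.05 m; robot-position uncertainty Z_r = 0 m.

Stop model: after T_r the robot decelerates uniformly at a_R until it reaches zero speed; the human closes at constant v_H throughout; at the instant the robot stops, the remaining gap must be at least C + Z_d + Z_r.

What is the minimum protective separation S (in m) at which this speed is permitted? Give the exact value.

S_min = 421/128 m = 3.2891 m

T_s = v_R/a_R = (21/20)/(4/5) = 1.3125 s
reaction-phase robot travel = 1.0500·0.2500 = 0.2625 m
braking distance = 1.0500²/(2·0.8000) = 0.6891 m
human over T_r+T_s: 1.4000·(0.2500+1.3125) = 2.1875 m
margins: 0.1000+0.0500+0.0000 = 0.1500 m
S_min ≈ 0.2625+0.6891+2.1875+0.1500  ⇒  S_min = 421/128 m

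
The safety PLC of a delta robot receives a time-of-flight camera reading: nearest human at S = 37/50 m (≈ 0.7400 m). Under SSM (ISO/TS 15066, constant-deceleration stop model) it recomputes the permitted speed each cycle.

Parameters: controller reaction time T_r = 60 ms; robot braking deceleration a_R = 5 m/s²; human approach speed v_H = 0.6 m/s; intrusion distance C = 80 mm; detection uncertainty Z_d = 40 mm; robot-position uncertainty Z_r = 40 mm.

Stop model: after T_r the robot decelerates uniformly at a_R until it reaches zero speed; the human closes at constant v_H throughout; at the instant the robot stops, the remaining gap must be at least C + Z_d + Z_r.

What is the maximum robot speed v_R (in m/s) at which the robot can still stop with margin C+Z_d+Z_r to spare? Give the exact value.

v_R_max = 8/5 m/s = 1.6000 m/s

at the boundary: (1/10)·v² + (9/50)·v + (-68/125) = 0
  disc = (9/50)² − 4·(1/10)·(-68/125) = 1/4 ; √disc = 1/2
  v_R = (−(9/50) + 1/2) / (2·(1/10)) = 8/5 m/s
check:
stop time T_s = (8/5)/5 = 0.3200 s
robot in T_r: 1.6000·0.0600 = 0.0960 m
robot covers 1.6000·0.3200 − ½·5.0000·0.3200² = 0.2560 m while stopping
person approaches 0.6000·(0.0600+0.3200) = 0.2280 m
C+Z_d+Z_r = 0.0800+0.0400+0.0400 = 0.1600 m
sum ≈ 0.0960+0.2560+0.2280+0.1600 ≈ 0.7400 m = S ✓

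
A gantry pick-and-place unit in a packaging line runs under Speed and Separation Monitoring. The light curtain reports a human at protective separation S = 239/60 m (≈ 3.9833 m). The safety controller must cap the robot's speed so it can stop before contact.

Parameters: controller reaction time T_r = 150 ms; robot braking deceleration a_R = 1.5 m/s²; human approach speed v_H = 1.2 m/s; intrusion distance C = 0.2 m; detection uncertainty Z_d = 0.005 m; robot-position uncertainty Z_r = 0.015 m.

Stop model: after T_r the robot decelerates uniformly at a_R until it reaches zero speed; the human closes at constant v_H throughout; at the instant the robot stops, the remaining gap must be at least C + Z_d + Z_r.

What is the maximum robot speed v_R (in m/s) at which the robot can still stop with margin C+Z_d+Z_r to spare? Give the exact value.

v_R_max = 43/20 m/s = 2.1500 m/s

collect terms ⇒ (1/3)·v_R² + (19/20)·v_R + (-43/12) = 0
  disc = (19/20)² − 4·(1/3)·(-43/12) = 20449/3600 ; √disc = 143/60
  v_R = (−(19/20) + 143/60) / (2·(1/3)) = 43/20 m/s
check:
braking lasts T_s = (43/20)/(3/2) = 1.4333 s
robot covers v_R·T_r = 2.1500·0.1500 = 0.3225 m before braking
robot covers 2.1500·1.4333 − ½·1.5000·1.4333² = 1.5408 m while stopping
person approaches 1.2000·(0.1500+1.4333) = 1.9000 m
margins: 0.2000+0.0050+0.0150 = 0.2200 m
sum ≈ 0.3225+1.5408+1.9000+0.2200 ≈ 3.9833 m = S ✓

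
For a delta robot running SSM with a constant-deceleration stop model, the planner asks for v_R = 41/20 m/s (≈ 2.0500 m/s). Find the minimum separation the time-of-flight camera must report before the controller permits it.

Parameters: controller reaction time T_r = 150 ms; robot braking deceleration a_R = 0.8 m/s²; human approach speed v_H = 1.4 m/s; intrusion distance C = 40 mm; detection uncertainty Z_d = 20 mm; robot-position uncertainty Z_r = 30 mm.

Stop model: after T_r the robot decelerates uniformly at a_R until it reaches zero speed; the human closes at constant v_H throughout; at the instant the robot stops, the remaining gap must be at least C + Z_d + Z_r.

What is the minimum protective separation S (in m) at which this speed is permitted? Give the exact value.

braking lasts T_s = (41/20)/(4/5) = 2.5625 s
reaction-phase robot travel = 2.0500·0.1500 = 0.3075 m
braking distance = 2.0500²/(2·0.8000) = 2.6266 m
person approaches 1.4000·(0.1500+2.5625) = 3.7975 m
margins: 0.0400+0.0200+0.0300 = 0.0900 m
S_min ≈ 0.3075+2.6266+3.7975+0.0900  ⇒  S_min = 21829/3200 m

S_min = 21829/3200 m = 6.8216 m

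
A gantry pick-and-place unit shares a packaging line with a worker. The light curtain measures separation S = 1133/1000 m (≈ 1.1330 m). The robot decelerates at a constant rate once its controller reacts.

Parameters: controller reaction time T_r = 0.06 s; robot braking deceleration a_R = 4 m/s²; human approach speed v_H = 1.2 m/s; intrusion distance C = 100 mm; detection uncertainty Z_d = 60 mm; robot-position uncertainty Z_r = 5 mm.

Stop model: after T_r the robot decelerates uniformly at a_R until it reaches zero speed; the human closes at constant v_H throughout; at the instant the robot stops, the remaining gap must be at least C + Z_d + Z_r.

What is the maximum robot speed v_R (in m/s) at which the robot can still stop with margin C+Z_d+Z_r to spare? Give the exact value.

v_R_max = 8/5 m/s = 1.6000 m/s

collect terms ⇒ (1/8)·v_R² + (9/25)·v_R + (-112/125) = 0
  disc = (9/25)² − 4·(1/8)·(-112/125) = 361/625 ; √disc = 19/25
  v_R = (−(9/25) + 19/25) / (2·(1/8)) = 8/5 m/s
check:
T_s = v_R/a_R = (8/5)/4 = 0.4000 s
reaction-phase robot travel = 1.6000·0.0600 = 0.0960 m
robot under decel: 1.6000²/(2·4.0000) = 0.3200 m
person approaches 1.2000·(0.0600+0.4000) = 0.5520 m
residual clearance needed = 0.1000+0.0600+0.0050 = 0.1650 m
sum ≈ 0.0960+0.3200+0.5520+0.1650 ≈ 1.1330 m = S ✓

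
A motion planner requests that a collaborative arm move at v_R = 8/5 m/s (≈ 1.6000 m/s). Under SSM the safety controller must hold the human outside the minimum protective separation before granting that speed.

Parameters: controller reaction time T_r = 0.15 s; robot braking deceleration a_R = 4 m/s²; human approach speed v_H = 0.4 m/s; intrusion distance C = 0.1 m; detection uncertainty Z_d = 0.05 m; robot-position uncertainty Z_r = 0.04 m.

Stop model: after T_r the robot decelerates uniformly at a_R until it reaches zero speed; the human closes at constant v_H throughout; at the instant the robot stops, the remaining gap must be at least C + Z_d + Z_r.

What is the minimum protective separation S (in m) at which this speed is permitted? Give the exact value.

braking lasts T_s = (8/5)/4 = 0.4000 s
robot in T_r: 1.6000·0.1500 = 0.2400 m
braking distance = 1.6000²/(2·4.0000) = 0.3200 m
human closes 0.4000·0.5500 = 0.2200 m
margins: 0.1000+0.0500+0.0400 = 0.1900 m
S_min ≈ 0.2400+0.3200+0.2200+0.1900  ⇒  S_min = 97/100 m

S_min = 97/100 m = 0.9700 m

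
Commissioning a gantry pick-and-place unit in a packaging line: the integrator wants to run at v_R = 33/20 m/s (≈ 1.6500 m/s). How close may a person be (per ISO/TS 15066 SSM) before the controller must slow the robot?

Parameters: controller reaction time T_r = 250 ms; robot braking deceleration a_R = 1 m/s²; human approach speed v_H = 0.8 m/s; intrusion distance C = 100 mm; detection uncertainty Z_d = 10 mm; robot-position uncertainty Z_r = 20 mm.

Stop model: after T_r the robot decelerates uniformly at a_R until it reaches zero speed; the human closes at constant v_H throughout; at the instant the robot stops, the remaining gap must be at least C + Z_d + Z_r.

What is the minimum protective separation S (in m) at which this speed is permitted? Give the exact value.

S_min = 2739/800 m = 3.4238 m

braking lasts T_s = (33/20)/1 = 1.6500 s
robot covers v_R·T_r = 1.6500·0.2500 = 0.4125 m before braking
robot covers 1.6500·1.6500 − ½·1.0000·1.6500² = 1.3613 m while stopping
human closes 0.8000·1.9000 = 1.5200 m
C+Z_d+Z_r = 0.1000+0.0100+0.0200 = 0.1300 m
S_min ≈ 0.4125+1.3613+1.5200+0.1300  ⇒  S_min = 2739/800 m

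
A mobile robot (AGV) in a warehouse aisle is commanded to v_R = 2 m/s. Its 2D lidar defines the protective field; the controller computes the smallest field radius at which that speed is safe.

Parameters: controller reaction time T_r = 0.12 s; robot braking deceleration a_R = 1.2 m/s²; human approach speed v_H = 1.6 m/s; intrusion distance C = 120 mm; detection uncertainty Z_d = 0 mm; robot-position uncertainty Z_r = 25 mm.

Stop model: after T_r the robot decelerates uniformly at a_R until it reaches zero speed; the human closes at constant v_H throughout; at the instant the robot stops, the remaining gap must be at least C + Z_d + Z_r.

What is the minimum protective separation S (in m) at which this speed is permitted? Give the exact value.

stop time T_s = 2/(6/5) = 1.6667 s
robot covers v_R·T_r = 2.0000·0.1200 = 0.2400 m before braking
braking distance = 2.0000²/(2·1.2000) = 1.6667 m
human closes 1.6000·1.7867 = 2.8587 m
C+Z_d+Z_r = 0.1200+0.0000+0.0250 = 0.1450 m
S_min ≈ 0.2400+1.6667+2.8587+0.1450  ⇒  S_min = 14731/3000 m

S_min = 14731/3000 m = 4.9103 m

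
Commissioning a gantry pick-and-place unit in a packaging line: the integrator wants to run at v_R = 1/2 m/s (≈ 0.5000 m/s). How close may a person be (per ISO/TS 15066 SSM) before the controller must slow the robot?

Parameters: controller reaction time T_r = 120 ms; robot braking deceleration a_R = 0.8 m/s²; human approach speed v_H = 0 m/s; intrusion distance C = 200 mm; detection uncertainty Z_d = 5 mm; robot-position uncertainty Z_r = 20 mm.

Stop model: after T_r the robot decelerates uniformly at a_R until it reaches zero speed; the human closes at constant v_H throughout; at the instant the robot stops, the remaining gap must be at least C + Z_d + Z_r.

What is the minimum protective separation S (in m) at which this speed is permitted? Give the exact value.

S_min = 353/800 m = 0.4412 m

braking lasts T_s = (1/2)/(4/5) = 0.6250 s
robot in T_r: 0.5000·0.1200 = 0.0600 m
robot covers 0.5000·0.6250 − ½·0.8000·0.6250² = 0.1562 m while stopping
human over T_r+T_s: 0.0000·(0.1200+0.6250) = 0.0000 m
residual clearance needed = 0.2000+0.0050+0.0200 = 0.2250 m
S_min ≈ 0.0600+0.1562+0.0000+0.2250  ⇒  S_min = 353/800 m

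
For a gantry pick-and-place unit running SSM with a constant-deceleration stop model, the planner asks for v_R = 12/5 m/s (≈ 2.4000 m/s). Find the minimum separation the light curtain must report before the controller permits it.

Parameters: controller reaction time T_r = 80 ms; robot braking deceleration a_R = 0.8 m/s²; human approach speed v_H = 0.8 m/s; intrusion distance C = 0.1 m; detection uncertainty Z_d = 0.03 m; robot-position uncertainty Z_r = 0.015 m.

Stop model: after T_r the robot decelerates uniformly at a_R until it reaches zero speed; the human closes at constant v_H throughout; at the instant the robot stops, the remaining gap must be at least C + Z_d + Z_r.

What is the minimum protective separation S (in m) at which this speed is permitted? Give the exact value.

braking lasts T_s = (12/5)/(4/5) = 3.0000 s
reaction-phase robot travel = 2.4000·0.0800 = 0.1920 m
robot covers 2.4000·3.0000 − ½·0.8000·3.0000² = 3.6000 m while stopping
human over T_r+T_s: 0.8000·(0.0800+3.0000) = 2.4640 m
residual clearance needed = 0.1000+0.0300+0.0150 = 0.1450 m
S_min ≈ 0.1920+3.6000+2.4640+0.1450  ⇒  S_min = 6401/1000 m

S_min = 6401/1000 m = 6.4010 m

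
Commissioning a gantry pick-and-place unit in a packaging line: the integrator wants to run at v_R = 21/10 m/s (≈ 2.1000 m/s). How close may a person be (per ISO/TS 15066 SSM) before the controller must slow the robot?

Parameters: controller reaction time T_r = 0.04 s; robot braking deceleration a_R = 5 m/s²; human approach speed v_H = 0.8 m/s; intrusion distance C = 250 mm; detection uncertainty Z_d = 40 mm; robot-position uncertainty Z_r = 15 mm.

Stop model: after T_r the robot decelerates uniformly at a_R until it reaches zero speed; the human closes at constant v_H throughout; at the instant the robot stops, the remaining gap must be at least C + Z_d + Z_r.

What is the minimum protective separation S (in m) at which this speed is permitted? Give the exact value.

stop time T_s = (21/10)/5 = 0.4200 s
robot covers v_R·T_r = 2.1000·0.0400 = 0.0840 m before braking
robot under decel: 2.1000²/(2·5.0000) = 0.4410 m
human over T_r+T_s: 0.8000·(0.0400+0.4200) = 0.3680 m
margins: 0.2500+0.0400+0.0150 = 0.3050 m
S_min ≈ 0.0840+0.4410+0.3680+0.3050  ⇒  S_min = 599/500 m

S_min = 599/500 m = 1.1980 m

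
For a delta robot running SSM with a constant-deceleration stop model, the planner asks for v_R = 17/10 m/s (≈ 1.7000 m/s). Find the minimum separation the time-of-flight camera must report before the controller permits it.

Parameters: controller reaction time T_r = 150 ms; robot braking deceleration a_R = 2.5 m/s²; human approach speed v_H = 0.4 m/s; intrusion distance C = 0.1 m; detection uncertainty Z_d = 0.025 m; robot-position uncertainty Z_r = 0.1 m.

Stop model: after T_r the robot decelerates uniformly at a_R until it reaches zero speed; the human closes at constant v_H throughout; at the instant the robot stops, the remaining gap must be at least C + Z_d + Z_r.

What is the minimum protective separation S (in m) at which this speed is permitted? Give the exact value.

stop time T_s = (17/10)/(5/2) = 0.6800 s
robot in T_r: 1.7000·0.1500 = 0.2550 m
robot under decel: 1.7000²/(2·2.5000) = 0.5780 m
person approaches 0.4000·(0.1500+0.6800) = 0.3320 m
C+Z_d+Z_r = 0.1000+0.0250+0.1000 = 0.2250 m
S_min ≈ 0.2550+0.5780+0.3320+0.2250  ⇒  S_min = 139/100 m

S_min = 139/100 m = 1.3900 m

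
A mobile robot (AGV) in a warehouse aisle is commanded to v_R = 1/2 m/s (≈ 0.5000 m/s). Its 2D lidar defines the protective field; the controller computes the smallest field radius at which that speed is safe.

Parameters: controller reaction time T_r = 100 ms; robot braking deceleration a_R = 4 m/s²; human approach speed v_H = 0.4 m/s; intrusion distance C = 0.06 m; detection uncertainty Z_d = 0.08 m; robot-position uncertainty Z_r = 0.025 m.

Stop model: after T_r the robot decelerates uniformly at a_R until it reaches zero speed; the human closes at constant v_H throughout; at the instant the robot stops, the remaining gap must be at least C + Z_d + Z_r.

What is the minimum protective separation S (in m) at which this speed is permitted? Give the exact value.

T_s = v_R/a_R = (1/2)/4 = 0.1250 s
robot covers v_R·T_r = 0.5000·0.1000 = 0.0500 m before braking
braking distance = 0.5000²/(2·4.0000) = 0.0312 m
human over T_r+T_s: 0.4000·(0.1000+0.1250) = 0.0900 m
C+Z_d+Z_r = 0.0600+0.0800+0.0250 = 0.1650 m
S_min ≈ 0.0500+0.0312+0.0900+0.1650  ⇒  S_min = 269/800 m

S_min = 269/800 m = 0.3362 m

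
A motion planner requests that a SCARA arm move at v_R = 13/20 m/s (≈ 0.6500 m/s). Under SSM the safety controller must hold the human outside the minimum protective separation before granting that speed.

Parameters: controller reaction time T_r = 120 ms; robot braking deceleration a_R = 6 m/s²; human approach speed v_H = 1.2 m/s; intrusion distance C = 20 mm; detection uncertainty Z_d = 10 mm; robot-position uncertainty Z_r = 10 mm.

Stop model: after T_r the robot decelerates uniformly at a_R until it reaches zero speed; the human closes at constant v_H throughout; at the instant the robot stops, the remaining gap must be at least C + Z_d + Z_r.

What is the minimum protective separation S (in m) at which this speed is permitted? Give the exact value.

S_min = 10253/24000 m = 0.4272 m

braking lasts T_s = (13/20)/6 = 0.1083 s
robot covers v_R·T_r = 0.6500·0.1200 = 0.0780 m before braking
robot under decel: 0.6500²/(2·6.0000) = 0.0352 m
person approaches 1.2000·(0.1200+0.1083) = 0.2740 m
C+Z_d+Z_r = 0.0200+0.0100+0.0100 = 0.0400 m
S_min ≈ 0.0780+0.0352+0.2740+0.0400  ⇒  S_min = 10253/24000 m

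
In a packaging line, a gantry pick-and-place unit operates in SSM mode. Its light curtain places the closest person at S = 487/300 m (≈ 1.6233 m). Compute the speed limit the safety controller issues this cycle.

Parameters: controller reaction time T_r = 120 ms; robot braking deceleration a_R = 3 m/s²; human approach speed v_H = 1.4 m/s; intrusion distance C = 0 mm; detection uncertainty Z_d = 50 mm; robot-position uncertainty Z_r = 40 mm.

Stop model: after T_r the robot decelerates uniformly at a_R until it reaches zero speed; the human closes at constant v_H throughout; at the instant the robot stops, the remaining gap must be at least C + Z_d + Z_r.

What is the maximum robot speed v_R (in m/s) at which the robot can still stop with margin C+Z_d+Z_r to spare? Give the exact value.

v_R_max = 8/5 m/s = 1.6000 m/s

at the boundary: (1/6)·v² + (44/75)·v + (-512/375) = 0
  disc = (44/75)² − 4·(1/6)·(-512/375) = 784/625 ; √disc = 28/25
  v_R = (−(44/75) + 28/25) / (2·(1/6)) = 8/5 m/s
check:
stop time T_s = (8/5)/3 = 0.5333 s
reaction-phase robot travel = 1.6000·0.1200 = 0.1920 m
braking distance = 1.6000²/(2·3.0000) = 0.4267 m
person approaches 1.4000·(0.1200+0.5333) = 0.9147 m
residual clearance needed = 0.0000+0.0500+0.0400 = 0.0900 m
sum ≈ 0.1920+0.4267+0.9147+0.0900 ≈ 1.6233 m = S ✓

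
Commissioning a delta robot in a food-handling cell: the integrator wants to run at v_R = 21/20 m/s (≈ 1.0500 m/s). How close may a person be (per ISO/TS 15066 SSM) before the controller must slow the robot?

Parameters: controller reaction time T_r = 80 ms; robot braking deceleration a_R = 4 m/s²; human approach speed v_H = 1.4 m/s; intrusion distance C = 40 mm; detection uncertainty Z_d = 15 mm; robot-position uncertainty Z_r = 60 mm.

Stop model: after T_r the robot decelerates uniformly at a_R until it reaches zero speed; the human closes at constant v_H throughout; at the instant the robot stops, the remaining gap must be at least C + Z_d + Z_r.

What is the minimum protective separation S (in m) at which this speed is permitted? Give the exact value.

T_s = v_R/a_R = (21/20)/4 = 0.2625 s
robot in T_r: 1.0500·0.0800 = 0.0840 m
robot covers 1.0500·0.2625 − ½·4.0000·0.2625² = 0.1378 m while stopping
human closes 1.4000·0.3425 = 0.4795 m
residual clearance needed = 0.0400+0.0150+0.0600 = 0.1150 m
S_min ≈ 0.0840+0.1378+0.4795+0.1150  ⇒  S_min = 13061/16000 m

S_min = 13061/16000 m = 0.8163 m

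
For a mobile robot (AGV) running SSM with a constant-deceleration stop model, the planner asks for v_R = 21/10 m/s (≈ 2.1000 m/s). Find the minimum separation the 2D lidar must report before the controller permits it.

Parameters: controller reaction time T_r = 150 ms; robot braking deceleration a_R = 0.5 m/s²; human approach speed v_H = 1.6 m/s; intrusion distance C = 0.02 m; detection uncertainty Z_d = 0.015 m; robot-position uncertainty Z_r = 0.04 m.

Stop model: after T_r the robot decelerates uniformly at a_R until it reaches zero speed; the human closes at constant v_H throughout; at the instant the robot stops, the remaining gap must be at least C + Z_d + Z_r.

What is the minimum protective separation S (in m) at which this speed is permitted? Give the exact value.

S_min = 294/25 m = 11.7600 m

T_s = v_R/a_R = (21/10)/(1/2) = 4.2000 s
reaction-phase robot travel = 2.1000·0.1500 = 0.3150 m
braking distance = 2.1000²/(2·0.5000) = 4.4100 m
person approaches 1.6000·(0.1500+4.2000) = 6.9600 m
margins: 0.0200+0.0150+0.0400 = 0.0750 m
S_min ≈ 0.3150+4.4100+6.9600+0.0750  ⇒  S_min = 294/25 m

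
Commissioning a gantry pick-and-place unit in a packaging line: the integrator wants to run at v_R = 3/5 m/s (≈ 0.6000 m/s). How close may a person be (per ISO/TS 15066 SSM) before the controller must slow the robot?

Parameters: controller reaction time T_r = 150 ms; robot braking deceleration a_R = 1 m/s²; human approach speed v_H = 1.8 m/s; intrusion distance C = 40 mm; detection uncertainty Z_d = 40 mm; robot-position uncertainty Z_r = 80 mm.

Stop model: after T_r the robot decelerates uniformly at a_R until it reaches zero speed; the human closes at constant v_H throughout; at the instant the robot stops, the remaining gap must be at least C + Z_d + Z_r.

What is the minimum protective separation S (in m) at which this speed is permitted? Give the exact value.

S_min = 89/50 m = 1.7800 m

stop time T_s = (3/5)/1 = 0.6000 s
reaction-phase robot travel = 0.6000·0.1500 = 0.0900 m
robot covers 0.6000·0.6000 − ½·1.0000·0.6000² = 0.1800 m while stopping
human closes 1.8000·0.7500 = 1.3500 m
C+Z_d+Z_r = 0.0400+0.0400+0.0800 = 0.1600 m
S_min ≈ 0.0900+0.1800+1.3500+0.1600  ⇒  S_min = 89/50 m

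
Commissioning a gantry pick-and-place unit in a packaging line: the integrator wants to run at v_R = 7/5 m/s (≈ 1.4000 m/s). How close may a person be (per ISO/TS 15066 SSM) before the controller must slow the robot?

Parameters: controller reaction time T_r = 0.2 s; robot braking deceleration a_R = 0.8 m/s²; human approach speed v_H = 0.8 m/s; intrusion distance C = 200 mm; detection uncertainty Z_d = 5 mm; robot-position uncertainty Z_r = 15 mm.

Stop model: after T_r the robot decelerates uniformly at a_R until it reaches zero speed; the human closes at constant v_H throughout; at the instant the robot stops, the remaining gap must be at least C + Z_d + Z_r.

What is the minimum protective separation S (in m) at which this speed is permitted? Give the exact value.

S_min = 657/200 m = 3.2850 m

stop time T_s = (7/5)/(4/5) = 1.7500 s
robot in T_r: 1.4000·0.2000 = 0.2800 m
robot covers 1.4000·1.7500 − ½·0.8000·1.7500² = 1.2250 m while stopping
person approaches 0.8000·(0.2000+1.7500) = 1.5600 m
margins: 0.2000+0.0050+0.0150 = 0.2200 m
S_min ≈ 0.2800+1.2250+1.5600+0.2200  ⇒  S_min = 657/200 m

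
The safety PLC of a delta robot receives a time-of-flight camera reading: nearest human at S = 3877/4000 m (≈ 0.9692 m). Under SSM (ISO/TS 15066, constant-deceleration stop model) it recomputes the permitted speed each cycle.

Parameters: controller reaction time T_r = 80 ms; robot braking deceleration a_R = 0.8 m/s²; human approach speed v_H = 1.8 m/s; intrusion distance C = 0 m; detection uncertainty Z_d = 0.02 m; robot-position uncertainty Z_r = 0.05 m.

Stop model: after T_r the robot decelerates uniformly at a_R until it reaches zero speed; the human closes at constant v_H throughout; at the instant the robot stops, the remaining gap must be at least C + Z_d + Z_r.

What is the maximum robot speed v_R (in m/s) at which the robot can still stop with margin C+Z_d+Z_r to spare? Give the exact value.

v_R_max = 3/10 m/s = 0.3000 m/s

quadratic (5/8)·v² + (233/100)·v + (-3021/4000) = 0
  disc = (233/100)² − 4·(5/8)·(-3021/4000) = 292681/40000 ; √disc = 541/200
  v_R = (−(233/100) + 541/200) / (2·(5/8)) = 3/10 m/s
check:
stop time T_s = (3/10)/(4/5) = 0.3750 s
robot in T_r: 0.3000·0.0800 = 0.0240 m
robot covers 0.3000·0.3750 − ½·0.8000·0.3750² = 0.0563 m while stopping
human over T_r+T_s: 1.8000·(0.0800+0.3750) = 0.8190 m
C+Z_d+Z_r = 0.0000+0.0200+0.0500 = 0.0700 m
sum ≈ 0.0240+0.0563+0.8190+0.0700 ≈ 0.9692 m = S ✓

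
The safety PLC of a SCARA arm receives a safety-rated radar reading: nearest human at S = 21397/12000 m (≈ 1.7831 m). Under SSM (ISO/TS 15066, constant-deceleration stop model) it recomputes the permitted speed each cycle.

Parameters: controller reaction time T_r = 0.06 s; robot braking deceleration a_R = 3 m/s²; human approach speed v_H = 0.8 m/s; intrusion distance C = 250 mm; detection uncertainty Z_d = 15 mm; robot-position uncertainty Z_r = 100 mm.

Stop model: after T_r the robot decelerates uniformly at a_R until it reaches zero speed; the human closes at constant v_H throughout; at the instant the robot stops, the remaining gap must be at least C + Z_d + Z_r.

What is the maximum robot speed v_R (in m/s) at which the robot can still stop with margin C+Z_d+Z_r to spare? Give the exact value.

collect terms ⇒ (1/6)·v_R² + (49/150)·v_R + (-16441/12000) = 0
  disc = (49/150)² − 4·(1/6)·(-16441/12000) = 10201/10000 ; √disc = 101/100
  v_R = (−(49/150) + 101/100) / (2·(1/6)) = 41/20 m/s
check:
braking lasts T_s = (41/20)/3 = 0.6833 s
robot covers v_R·T_r = 2.0500·0.0600 = 0.1230 m before braking
braking distance = 2.0500²/(2·3.0000) = 0.7004 m
person approaches 0.8000·(0.0600+0.6833) = 0.5947 m
residual clearance needed = 0.2500+0.0150+0.1000 = 0.3650 m
sum ≈ 0.1230+0.7004+0.5947+0.3650 ≈ 1.7831 m = S ✓

v_R_max = 41/20 m/s = 2.0500 m/s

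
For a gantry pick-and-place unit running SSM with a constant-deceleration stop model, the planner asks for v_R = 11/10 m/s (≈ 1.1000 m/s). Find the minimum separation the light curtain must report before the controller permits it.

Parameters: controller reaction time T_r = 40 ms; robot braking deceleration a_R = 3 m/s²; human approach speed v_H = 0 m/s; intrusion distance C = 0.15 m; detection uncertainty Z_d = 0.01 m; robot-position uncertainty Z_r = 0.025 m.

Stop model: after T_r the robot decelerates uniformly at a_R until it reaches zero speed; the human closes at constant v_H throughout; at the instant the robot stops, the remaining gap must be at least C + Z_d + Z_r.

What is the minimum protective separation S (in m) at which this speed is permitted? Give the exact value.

S_min = 323/750 m = 0.4307 m

braking lasts T_s = (11/10)/3 = 0.3667 s
reaction-phase robot travel = 1.1000·0.0400 = 0.0440 m
robot covers 1.1000·0.3667 − ½·3.0000·0.3667² = 0.2017 m while stopping
human over T_r+T_s: 0.0000·(0.0400+0.3667) = 0.0000 m
C+Z_d+Z_r = 0.1500+0.0100+0.0250 = 0.1850 m
S_min ≈ 0.0440+0.2017+0.0000+0.1850  ⇒  S_min = 323/750 m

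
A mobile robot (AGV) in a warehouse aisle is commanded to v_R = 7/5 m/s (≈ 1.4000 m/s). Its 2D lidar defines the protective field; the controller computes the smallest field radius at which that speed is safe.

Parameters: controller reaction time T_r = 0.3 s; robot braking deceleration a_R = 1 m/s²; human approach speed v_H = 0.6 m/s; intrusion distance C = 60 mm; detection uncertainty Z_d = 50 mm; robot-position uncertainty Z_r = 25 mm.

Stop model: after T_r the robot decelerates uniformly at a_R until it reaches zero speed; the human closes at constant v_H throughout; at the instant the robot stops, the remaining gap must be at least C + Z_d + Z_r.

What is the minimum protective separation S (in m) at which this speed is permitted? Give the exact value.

S_min = 511/200 m = 2.5550 m

stop time T_s = (7/5)/1 = 1.4000 s
robot covers v_R·T_r = 1.4000·0.3000 = 0.4200 m before braking
robot covers 1.4000·1.4000 − ½·1.0000·1.4000² = 0.9800 m while stopping
human closes 0.6000·1.7000 = 1.0200 m
margins: 0.0600+0.0500+0.0250 = 0.1350 m
S_min ≈ 0.4200+0.9800+1.0200+0.1350  ⇒  S_min = 511/200 m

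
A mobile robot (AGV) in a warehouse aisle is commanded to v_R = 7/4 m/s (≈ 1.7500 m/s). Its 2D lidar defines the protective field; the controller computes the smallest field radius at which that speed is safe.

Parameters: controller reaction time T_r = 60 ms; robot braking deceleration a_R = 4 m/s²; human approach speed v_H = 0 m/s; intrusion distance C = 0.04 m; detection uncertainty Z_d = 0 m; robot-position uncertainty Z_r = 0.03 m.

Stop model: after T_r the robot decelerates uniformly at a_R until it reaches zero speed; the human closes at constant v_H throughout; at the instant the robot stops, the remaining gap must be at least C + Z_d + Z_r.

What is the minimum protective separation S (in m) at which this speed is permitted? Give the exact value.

T_s = v_R/a_R = (7/4)/4 = 0.4375 s
robot covers v_R·T_r = 1.7500·0.0600 = 0.1050 m before braking
robot covers 1.7500·0.4375 − ½·4.0000·0.4375² = 0.3828 m while stopping
human over T_r+T_s: 0.0000·(0.0600+0.4375) = 0.0000 m
residual clearance needed = 0.0400+0.0000+0.0300 = 0.0700 m
S_min ≈ 0.1050+0.3828+0.0000+0.0700  ⇒  S_min = 357/640 m

S_min = 357/640 m = 0.5578 m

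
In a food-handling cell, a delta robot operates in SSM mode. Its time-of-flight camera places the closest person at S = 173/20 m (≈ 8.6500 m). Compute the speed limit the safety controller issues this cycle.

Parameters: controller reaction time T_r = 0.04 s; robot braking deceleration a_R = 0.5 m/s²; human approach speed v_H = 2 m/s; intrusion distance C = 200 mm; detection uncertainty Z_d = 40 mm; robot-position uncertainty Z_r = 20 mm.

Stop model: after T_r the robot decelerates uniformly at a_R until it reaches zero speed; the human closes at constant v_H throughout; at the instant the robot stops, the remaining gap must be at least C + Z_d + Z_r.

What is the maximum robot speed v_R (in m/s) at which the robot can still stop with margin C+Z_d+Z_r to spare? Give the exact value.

quadratic (1)·v² + (101/25)·v + (-831/100) = 0
  disc = (101/25)² − 4·(1)·(-831/100) = 30976/625 ; √disc = 176/25
  v_R = (−(101/25) + 176/25) / (2·(1)) = 3/2 m/s
check:
T_s = v_R/a_R = (3/2)/(1/2) = 3.0000 s
robot in T_r: 1.5000·0.0400 = 0.0600 m
robot covers 1.5000·3.0000 − ½·0.5000·3.0000² = 2.2500 m while stopping
human over T_r+T_s: 2.0000·(0.0400+3.0000) = 6.0800 m
C+Z_d+Z_r = 0.2000+0.0400+0.0200 = 0.2600 m
sum ≈ 0.0600+2.2500+6.0800+0.2600 ≈ 8.6500 m = S ✓

v_R_max = 3/2 m/s = 1.5000 m/s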